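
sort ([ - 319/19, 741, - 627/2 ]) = [-627/2, - 319/19,741 ]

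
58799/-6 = -9800 +1/6 = - 9799.83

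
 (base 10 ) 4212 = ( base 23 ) 7m3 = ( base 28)5ac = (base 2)1000001110100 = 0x1074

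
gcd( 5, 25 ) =5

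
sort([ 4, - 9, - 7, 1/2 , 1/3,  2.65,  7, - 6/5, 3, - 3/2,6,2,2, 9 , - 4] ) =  [ - 9, - 7,-4, - 3/2, - 6/5,  1/3, 1/2, 2, 2, 2.65, 3,4, 6,7, 9] 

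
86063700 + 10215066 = 96278766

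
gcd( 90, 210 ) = 30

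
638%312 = 14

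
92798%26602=12992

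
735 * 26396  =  19401060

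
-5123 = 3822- 8945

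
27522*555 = 15274710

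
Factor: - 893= - 19^1*47^1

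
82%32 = 18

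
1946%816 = 314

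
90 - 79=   11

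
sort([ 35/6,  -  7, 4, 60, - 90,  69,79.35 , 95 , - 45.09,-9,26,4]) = [ - 90,-45.09 , - 9, - 7, 4 , 4,35/6, 26, 60, 69,79.35,95 ] 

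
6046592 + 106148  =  6152740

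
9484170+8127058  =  17611228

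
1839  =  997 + 842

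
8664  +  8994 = 17658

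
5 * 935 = 4675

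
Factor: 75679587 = 3^2 *31^1*271253^1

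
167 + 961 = 1128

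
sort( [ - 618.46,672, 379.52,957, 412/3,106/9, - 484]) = [ - 618.46,  -  484,106/9, 412/3,379.52, 672, 957] 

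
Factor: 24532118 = 2^1*13^1*943543^1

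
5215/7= 745  =  745.00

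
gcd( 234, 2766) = 6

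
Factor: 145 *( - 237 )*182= - 2^1*3^1* 5^1*7^1 * 13^1*29^1*79^1 = -  6254430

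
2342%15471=2342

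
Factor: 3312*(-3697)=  -2^4* 3^2*23^1*3697^1 = -  12244464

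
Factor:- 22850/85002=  - 25/93 = - 3^ (-1 ) * 5^2*31^ (-1)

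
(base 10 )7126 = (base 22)efk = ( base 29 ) 8DL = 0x1BD6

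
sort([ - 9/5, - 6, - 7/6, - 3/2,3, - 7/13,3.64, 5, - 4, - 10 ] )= [ - 10, - 6, - 4, - 9/5, - 3/2, - 7/6,- 7/13,3,3.64,5] 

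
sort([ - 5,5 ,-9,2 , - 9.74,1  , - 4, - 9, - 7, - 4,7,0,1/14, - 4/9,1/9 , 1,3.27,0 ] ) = [-9.74, - 9,  -  9,-7, - 5 , - 4 , - 4, - 4/9, 0,0,1/14,1/9 , 1,1,2, 3.27,5,7 ]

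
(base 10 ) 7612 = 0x1DBC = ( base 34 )6JU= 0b1110110111100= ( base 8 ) 16674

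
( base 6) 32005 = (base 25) 6N0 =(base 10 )4325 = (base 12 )2605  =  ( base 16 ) 10E5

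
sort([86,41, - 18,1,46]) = [ - 18, 1,41,46,86 ]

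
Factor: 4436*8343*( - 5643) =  - 208844879364 = - 2^2*3^7*11^1*19^1*103^1*1109^1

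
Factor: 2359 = 7^1 * 337^1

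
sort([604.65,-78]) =[ - 78,604.65 ] 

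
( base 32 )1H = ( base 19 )2b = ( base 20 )29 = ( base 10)49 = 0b110001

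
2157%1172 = 985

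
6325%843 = 424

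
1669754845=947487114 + 722267731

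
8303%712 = 471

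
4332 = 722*6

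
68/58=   1 + 5/29 = 1.17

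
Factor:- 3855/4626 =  - 5/6 = - 2^( - 1 )*3^( - 1 )*5^1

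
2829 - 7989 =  - 5160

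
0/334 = 0 =0.00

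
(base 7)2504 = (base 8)1647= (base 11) 780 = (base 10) 935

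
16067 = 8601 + 7466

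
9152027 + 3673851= 12825878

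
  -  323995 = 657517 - 981512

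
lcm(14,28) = 28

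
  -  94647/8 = -11831 + 1/8= - 11830.88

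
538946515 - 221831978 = 317114537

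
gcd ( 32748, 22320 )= 12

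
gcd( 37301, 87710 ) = 1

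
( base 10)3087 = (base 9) 4210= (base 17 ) aba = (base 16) c0f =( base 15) dac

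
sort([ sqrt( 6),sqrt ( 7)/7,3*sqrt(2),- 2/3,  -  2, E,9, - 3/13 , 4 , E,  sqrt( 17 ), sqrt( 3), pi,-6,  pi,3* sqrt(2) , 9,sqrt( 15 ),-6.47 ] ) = [ - 6.47, - 6,-2, -2/3, - 3/13,sqrt( 7) /7,  sqrt( 3), sqrt(6 ),E, E,  pi, pi, sqrt(15), 4,sqrt(17 ),3 *sqrt(2 ) , 3*sqrt( 2), 9, 9 ] 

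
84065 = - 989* ( - 85)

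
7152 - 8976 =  - 1824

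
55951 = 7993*7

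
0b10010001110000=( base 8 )22160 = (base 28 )BP4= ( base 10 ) 9328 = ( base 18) 1AE4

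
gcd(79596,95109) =3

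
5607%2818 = 2789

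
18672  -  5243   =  13429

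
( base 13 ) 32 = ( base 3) 1112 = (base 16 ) 29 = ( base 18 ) 25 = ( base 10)41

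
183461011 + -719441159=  - 535980148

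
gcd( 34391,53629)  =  1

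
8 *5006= 40048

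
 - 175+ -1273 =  - 1448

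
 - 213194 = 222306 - 435500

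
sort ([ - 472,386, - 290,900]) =[ - 472 ,-290,386,  900] 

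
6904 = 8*863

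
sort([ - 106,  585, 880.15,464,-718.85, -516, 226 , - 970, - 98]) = [-970,-718.85,-516, - 106,-98 , 226,464,585, 880.15]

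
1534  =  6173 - 4639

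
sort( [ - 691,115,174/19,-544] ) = [ - 691, - 544, 174/19, 115] 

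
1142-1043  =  99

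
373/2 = 373/2 = 186.50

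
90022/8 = 45011/4 = 11252.75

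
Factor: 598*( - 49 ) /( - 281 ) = 2^1* 7^2*13^1* 23^1* 281^(-1 ) = 29302/281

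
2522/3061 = 2522/3061 = 0.82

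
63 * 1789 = 112707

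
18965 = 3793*5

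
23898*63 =1505574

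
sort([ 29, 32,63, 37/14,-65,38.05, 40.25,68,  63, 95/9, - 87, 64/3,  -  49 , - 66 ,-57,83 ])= [ - 87, - 66, - 65,-57, - 49, 37/14, 95/9, 64/3,29,32, 38.05,40.25,63, 63,  68,83]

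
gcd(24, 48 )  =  24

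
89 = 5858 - 5769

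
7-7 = 0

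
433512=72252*6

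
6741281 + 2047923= 8789204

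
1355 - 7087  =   - 5732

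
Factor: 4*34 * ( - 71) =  - 9656 = - 2^3*17^1* 71^1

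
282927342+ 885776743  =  1168704085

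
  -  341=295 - 636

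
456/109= 456/109 = 4.18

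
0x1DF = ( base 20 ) 13J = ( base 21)11h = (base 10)479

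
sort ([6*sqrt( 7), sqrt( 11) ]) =[ sqrt( 11),6*sqrt( 7 )]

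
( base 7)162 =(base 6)233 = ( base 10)93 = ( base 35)2N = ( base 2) 1011101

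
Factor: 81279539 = 11^1*  23^1*311^1 * 1033^1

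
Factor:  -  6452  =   - 2^2*1613^1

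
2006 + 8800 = 10806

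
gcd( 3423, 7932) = 3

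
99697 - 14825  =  84872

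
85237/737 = 115 + 482/737= 115.65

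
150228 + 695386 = 845614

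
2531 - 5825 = -3294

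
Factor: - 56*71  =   -2^3*7^1*71^1 =- 3976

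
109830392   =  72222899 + 37607493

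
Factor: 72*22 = 2^4*3^2*11^1 = 1584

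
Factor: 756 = 2^2*3^3 * 7^1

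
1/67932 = 1/67932 = 0.00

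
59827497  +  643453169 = 703280666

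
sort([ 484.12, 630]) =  [484.12, 630]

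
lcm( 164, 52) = 2132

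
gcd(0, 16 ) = 16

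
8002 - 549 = 7453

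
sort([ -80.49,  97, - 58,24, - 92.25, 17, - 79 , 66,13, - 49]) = [-92.25, - 80.49, - 79, - 58,-49,  13,  17,24, 66,  97 ]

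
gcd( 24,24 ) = 24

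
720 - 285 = 435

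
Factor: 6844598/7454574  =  3^(-2)*71^ (-1 )*281^1*307^( - 1 )*641^1 = 180121/196173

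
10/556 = 5/278 = 0.02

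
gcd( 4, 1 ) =1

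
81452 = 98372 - 16920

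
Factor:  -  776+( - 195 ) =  - 971  =  - 971^1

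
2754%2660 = 94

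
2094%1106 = 988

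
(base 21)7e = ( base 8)241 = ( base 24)6h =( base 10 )161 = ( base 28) 5l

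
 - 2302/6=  -384+ 1/3 = - 383.67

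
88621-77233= 11388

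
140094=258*543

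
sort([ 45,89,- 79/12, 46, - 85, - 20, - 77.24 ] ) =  [ - 85, - 77.24, - 20, - 79/12, 45,  46,89]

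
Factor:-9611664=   -2^4*3^1*17^1*11779^1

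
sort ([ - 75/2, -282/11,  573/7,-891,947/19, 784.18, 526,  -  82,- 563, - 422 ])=[ - 891,  -  563,-422,  -  82, - 75/2, - 282/11, 947/19,573/7, 526, 784.18] 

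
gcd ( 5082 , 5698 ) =154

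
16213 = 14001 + 2212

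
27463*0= 0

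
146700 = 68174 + 78526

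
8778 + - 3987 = 4791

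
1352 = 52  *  26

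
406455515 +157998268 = 564453783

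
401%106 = 83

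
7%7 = 0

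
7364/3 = 2454 + 2/3 = 2454.67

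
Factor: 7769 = 17^1*457^1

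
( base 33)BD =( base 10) 376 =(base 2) 101111000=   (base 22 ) h2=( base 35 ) AQ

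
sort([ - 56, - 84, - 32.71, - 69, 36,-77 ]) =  [-84, - 77,-69, - 56,-32.71, 36]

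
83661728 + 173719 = 83835447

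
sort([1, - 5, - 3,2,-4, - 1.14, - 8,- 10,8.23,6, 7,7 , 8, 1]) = [-10 ,  -  8, - 5,-4, - 3,-1.14,1,  1, 2, 6,  7,  7 , 8 , 8.23 ]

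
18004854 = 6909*2606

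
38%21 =17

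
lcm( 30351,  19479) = 1305093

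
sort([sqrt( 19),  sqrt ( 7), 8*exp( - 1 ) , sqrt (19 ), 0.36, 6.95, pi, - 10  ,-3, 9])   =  [  -  10,-3, 0.36, sqrt(7) , 8*exp( - 1), pi,  sqrt(19 ), sqrt (19), 6.95,9 ]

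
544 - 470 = 74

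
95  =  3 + 92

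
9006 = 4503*2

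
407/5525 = 407/5525  =  0.07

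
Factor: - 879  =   - 3^1*293^1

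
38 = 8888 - 8850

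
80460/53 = 80460/53  =  1518.11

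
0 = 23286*0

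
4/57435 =4/57435 = 0.00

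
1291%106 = 19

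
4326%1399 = 129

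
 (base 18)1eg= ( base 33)HV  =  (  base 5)4332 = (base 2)1001010000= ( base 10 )592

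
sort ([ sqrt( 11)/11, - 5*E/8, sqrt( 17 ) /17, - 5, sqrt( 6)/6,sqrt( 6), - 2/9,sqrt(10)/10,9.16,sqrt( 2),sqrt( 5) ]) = [ - 5 ,-5*E/8  ,-2/9,sqrt (17)/17,sqrt( 11 )/11,  sqrt(10)/10, sqrt( 6 ) /6, sqrt(2), sqrt ( 5 ),sqrt (6), 9.16]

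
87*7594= 660678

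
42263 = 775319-733056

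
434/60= 217/30 =7.23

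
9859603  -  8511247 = 1348356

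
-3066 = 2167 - 5233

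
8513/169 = 50 + 63/169 = 50.37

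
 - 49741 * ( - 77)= 3830057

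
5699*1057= 6023843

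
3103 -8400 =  - 5297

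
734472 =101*7272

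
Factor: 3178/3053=2^1*7^1*43^( - 1 )*71^( - 1 )*227^1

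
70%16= 6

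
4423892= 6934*638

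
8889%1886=1345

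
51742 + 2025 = 53767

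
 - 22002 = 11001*( - 2)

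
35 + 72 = 107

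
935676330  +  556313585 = 1491989915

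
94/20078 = 47/10039 = 0.00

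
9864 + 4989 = 14853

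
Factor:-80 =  - 2^4*5^1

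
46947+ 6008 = 52955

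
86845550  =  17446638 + 69398912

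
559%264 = 31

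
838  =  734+104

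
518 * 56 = 29008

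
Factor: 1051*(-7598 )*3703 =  - 29570299094 = -2^1*7^1*23^2*29^1 * 131^1*1051^1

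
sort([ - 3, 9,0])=[ - 3, 0, 9 ] 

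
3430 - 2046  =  1384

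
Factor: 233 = 233^1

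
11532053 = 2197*5249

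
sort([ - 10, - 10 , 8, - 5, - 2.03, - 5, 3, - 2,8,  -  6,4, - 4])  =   [ - 10, - 10, - 6, - 5, - 5,-4, - 2.03, - 2,3,4, 8 , 8 ] 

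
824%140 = 124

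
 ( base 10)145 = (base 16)91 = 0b10010001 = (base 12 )101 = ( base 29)50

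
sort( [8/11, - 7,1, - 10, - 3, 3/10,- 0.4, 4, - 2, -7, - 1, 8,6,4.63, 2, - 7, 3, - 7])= [ - 10, - 7, - 7,-7 , - 7, - 3, - 2, - 1,-0.4,3/10,8/11,1,2,3, 4,4.63 , 6,8 ]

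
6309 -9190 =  - 2881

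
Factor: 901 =17^1*53^1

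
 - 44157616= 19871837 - 64029453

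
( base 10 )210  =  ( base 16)d2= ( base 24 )8I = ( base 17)C6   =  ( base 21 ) a0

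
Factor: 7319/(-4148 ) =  - 2^(-2) * 13^1*17^ ( -1 )  *61^( - 1 )* 563^1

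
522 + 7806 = 8328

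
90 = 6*15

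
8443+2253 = 10696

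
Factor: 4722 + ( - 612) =2^1*3^1*5^1*137^1 = 4110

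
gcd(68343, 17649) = 3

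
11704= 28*418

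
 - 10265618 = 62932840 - 73198458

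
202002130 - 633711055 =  - 431708925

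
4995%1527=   414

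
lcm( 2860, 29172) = 145860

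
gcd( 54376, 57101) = 1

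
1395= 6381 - 4986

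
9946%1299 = 853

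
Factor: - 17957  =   -17957^1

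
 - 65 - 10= - 75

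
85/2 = 85/2= 42.50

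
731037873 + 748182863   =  1479220736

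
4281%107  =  1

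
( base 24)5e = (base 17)7F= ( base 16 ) 86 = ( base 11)112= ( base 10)134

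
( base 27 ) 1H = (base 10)44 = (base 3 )1122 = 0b101100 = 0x2c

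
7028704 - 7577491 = - 548787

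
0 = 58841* 0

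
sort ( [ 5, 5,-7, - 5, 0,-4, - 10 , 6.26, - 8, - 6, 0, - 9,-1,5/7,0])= [ - 10, - 9, - 8, - 7, - 6, - 5,-4, - 1,  0,0,0 , 5/7, 5, 5,6.26 ] 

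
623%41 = 8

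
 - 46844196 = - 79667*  588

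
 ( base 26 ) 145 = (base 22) 1df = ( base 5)11120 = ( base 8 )1421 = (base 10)785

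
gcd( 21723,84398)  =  1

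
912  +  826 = 1738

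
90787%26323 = 11818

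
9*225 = 2025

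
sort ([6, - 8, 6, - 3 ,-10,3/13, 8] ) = [ - 10, - 8,-3,  3/13, 6, 6,  8] 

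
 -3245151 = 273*( - 11887) 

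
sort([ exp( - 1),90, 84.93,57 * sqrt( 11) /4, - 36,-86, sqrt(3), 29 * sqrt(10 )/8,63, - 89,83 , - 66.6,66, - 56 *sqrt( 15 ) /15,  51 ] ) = [-89, - 86, - 66.6,  -  36, - 56 * sqrt( 15 )/15,exp(- 1), sqrt( 3), 29*sqrt( 10 )/8 , 57*sqrt( 11 )/4, 51, 63 , 66,83, 84.93 , 90] 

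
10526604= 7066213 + 3460391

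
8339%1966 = 475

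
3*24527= 73581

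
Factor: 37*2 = 74 =2^1*37^1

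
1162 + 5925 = 7087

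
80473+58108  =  138581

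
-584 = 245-829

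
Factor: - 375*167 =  - 3^1*5^3 * 167^1=-  62625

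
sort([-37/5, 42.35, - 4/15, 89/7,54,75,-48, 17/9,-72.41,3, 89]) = [  -  72.41, - 48, - 37/5,-4/15,  17/9, 3, 89/7, 42.35, 54,75, 89 ]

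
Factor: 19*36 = 2^2*3^2*19^1 = 684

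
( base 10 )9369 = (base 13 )4359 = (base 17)1f72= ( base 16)2499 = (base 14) 35B3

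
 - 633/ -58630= 633/58630 = 0.01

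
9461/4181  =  9461/4181 = 2.26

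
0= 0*816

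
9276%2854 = 714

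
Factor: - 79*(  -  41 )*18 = 2^1*3^2*41^1*79^1 = 58302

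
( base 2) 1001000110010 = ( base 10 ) 4658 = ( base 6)33322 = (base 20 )bci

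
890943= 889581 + 1362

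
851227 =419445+431782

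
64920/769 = 64920/769 = 84.42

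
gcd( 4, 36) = 4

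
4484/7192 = 1121/1798 = 0.62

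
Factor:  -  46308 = -2^2*3^1*17^1*227^1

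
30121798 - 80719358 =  - 50597560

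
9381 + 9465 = 18846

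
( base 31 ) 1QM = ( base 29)23K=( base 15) 7e4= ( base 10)1789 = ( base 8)3375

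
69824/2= 34912 = 34912.00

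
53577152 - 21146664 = 32430488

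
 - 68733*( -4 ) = 274932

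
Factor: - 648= - 2^3  *3^4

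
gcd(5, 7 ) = 1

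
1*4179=4179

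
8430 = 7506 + 924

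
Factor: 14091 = 3^1*7^1*11^1 * 61^1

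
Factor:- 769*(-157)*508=61332364 = 2^2*127^1*157^1*769^1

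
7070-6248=822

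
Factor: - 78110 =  - 2^1*5^1*73^1*107^1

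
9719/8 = 9719/8 = 1214.88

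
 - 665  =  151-816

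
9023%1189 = 700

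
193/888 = 193/888 = 0.22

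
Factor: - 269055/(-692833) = 3^3 * 5^1* 653^( - 1)*1061^(  -  1 ) * 1993^1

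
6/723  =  2/241 = 0.01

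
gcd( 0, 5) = 5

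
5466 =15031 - 9565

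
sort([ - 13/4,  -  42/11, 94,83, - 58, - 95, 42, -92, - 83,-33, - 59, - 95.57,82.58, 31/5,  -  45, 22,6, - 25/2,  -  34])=[-95.57, - 95, - 92,-83 , - 59,  -  58, - 45,-34, -33, - 25/2, - 42/11,-13/4,6, 31/5,22, 42, 82.58, 83, 94 ]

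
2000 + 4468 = 6468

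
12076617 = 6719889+5356728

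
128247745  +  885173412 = 1013421157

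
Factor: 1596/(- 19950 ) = - 2/25  =  -2^1*5^( - 2)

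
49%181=49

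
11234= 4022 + 7212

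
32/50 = 16/25 = 0.64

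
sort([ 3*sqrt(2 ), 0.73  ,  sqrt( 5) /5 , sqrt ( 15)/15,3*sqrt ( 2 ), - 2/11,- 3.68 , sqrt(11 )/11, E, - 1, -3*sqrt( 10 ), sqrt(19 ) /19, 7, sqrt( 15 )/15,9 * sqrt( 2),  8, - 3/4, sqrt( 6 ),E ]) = [ - 3*sqrt( 10 ),-3.68, - 1 , - 3/4, - 2/11,sqrt ( 19 )/19,sqrt(15) /15, sqrt ( 15 ) /15,sqrt(11 )/11, sqrt(5) /5, 0.73,sqrt( 6 ), E, E, 3*sqrt(2),3*sqrt( 2 ), 7,8,9*sqrt( 2 ) ] 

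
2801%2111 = 690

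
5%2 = 1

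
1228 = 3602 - 2374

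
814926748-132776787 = 682149961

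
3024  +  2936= 5960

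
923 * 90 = 83070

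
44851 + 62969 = 107820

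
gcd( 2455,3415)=5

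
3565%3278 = 287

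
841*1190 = 1000790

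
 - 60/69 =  - 20/23 = - 0.87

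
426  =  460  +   - 34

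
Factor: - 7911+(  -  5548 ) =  - 13459 =-43^1*313^1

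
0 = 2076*0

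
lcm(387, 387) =387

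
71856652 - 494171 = 71362481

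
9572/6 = 1595  +  1/3 = 1595.33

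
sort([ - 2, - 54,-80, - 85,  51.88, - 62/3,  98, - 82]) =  [ - 85 , - 82,- 80, - 54, - 62/3,-2, 51.88,98]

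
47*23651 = 1111597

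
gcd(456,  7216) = 8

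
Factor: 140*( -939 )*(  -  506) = 66518760  =  2^3*3^1*5^1*7^1 * 11^1*23^1*313^1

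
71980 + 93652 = 165632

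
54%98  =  54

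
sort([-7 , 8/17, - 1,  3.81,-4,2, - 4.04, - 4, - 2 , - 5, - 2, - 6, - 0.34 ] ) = [ - 7, - 6,  -  5, - 4.04, - 4 , - 4, - 2, - 2, - 1, - 0.34, 8/17,  2,3.81]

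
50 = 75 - 25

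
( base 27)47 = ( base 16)73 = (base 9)137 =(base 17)6D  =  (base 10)115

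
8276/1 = 8276= 8276.00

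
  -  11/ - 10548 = 11/10548 = 0.00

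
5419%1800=19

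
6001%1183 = 86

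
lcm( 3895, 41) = 3895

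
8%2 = 0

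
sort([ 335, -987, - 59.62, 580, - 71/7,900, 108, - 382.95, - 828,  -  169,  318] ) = [ - 987, - 828, - 382.95,  -  169, - 59.62, - 71/7, 108,  318, 335 , 580, 900]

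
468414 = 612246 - 143832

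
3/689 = 3/689 = 0.00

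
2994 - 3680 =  - 686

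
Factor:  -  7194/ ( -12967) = 2^1*3^1*11^1*109^1*12967^(  -  1 ) 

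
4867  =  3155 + 1712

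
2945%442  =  293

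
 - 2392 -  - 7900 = 5508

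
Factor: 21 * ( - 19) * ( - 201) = 3^2*7^1 * 19^1*67^1 = 80199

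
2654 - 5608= - 2954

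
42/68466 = 7/11411 = 0.00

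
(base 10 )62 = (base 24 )2e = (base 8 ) 76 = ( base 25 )2C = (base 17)3b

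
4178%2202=1976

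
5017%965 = 192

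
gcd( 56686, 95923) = 1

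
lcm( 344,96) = 4128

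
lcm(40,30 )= 120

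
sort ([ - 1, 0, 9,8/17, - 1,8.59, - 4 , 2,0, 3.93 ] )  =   [ - 4, - 1, - 1, 0, 0, 8/17,  2, 3.93, 8.59,9]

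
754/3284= 377/1642 = 0.23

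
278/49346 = 139/24673 = 0.01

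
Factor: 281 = 281^1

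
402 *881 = 354162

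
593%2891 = 593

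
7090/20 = 709/2 = 354.50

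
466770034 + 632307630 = 1099077664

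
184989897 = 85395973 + 99593924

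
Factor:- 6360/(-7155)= 2^3*3^ ( - 2) = 8/9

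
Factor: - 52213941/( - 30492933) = 17404647/10164311 = 3^1*13^1*31^( - 1 )*327881^(-1)*446273^1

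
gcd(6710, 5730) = 10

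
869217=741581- - 127636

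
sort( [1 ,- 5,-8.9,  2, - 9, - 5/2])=[-9, - 8.9,-5, - 5/2, 1,  2]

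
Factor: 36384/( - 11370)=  - 16/5 = - 2^4*5^( - 1) 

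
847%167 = 12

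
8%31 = 8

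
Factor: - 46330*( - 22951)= 2^1*5^1 * 41^1*59^1*113^1*389^1 = 1063319830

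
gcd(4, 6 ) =2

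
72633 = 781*93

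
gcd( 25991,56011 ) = 79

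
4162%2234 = 1928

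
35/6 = 35/6=5.83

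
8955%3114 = 2727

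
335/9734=335/9734 = 0.03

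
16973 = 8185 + 8788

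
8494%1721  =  1610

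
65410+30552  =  95962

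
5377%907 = 842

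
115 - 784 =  - 669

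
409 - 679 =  - 270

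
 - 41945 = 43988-85933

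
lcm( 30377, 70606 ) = 2612422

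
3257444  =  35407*92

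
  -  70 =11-81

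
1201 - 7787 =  - 6586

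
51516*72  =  3709152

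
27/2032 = 27/2032 = 0.01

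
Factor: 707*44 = 2^2 * 7^1*11^1*101^1 = 31108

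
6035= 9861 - 3826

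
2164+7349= 9513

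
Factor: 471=3^1*157^1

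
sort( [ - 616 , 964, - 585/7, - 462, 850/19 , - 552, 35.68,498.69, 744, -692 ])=[-692, - 616 , - 552 ,-462, - 585/7 , 35.68,850/19,498.69 , 744, 964]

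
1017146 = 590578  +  426568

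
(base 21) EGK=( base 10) 6530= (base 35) 5BK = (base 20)G6A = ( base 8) 14602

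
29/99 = 29/99 = 0.29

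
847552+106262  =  953814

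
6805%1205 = 780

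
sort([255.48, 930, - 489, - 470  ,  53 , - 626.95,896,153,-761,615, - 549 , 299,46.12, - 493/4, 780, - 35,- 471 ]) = [ - 761 , - 626.95, - 549,-489, - 471, - 470, - 493/4, - 35,46.12,53, 153, 255.48,299, 615,780,896 , 930 ]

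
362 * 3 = 1086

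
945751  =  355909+589842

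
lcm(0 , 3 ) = 0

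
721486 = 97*7438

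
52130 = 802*65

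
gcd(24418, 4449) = 1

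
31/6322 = 31/6322 = 0.00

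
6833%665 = 183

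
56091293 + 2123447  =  58214740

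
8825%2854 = 263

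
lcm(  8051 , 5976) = 579672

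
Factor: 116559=3^4*1439^1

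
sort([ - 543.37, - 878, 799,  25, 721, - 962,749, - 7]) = [ - 962,  -  878,- 543.37, - 7, 25, 721, 749, 799 ]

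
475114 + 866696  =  1341810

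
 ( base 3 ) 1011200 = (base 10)855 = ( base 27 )14i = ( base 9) 1150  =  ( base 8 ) 1527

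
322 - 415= - 93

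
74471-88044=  -13573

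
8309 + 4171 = 12480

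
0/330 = 0=0.00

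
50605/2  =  25302 + 1/2 = 25302.50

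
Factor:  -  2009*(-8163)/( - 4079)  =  -16399467/4079= - 3^2 * 7^2*41^1*907^1*4079^(-1) 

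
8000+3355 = 11355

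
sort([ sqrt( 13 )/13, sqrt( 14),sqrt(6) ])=[ sqrt( 13)/13,sqrt(6),sqrt(14)]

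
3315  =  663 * 5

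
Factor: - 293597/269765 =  - 887/815 = - 5^( - 1)*163^( - 1) * 887^1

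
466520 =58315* 8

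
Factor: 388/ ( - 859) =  - 2^2*97^1 * 859^ (-1) 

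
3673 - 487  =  3186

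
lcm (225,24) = 1800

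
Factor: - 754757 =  - 31^1*97^1*251^1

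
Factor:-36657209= - 36657209^1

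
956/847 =956/847 = 1.13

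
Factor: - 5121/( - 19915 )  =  9/35 = 3^2*5^ ( - 1)*7^( - 1 ) 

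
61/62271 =61/62271 = 0.00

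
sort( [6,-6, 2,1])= [-6, 1,2, 6] 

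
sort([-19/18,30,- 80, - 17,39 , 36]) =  [  -  80,  -  17,-19/18, 30, 36 , 39]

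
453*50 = 22650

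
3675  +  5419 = 9094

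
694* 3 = 2082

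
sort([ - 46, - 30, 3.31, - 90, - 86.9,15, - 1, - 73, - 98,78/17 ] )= [ -98,  -  90, - 86.9, - 73, - 46, - 30, - 1 , 3.31,78/17, 15]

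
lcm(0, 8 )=0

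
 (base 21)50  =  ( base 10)105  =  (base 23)4d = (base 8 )151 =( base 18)5f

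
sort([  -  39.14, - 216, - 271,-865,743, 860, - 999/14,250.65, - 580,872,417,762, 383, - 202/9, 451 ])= [-865, - 580 , - 271,  -  216, - 999/14, - 39.14, - 202/9,250.65,383, 417,451,743, 762,860,  872]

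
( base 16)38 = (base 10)56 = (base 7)110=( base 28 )20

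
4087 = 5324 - 1237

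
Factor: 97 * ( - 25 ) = -2425=   -5^2*97^1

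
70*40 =2800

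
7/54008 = 7/54008= 0.00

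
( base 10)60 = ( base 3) 2020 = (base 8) 74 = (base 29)22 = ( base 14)44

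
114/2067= 38/689 = 0.06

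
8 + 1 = 9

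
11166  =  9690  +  1476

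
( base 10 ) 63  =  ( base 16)3f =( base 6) 143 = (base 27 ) 29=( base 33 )1u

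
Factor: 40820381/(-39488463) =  - 3^( - 2)*151^( - 1) * 251^1*593^( - 1)*3319^1 = - 833069/805887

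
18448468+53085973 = 71534441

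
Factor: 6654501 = 3^3 * 7^1*  137^1*257^1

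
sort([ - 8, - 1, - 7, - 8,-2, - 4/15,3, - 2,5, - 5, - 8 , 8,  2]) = [-8 , - 8, - 8, - 7,-5, -2,-2, - 1, - 4/15,2,3,5,8 ] 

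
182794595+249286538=432081133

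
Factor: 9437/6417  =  3^( -2 )*23^( - 1)*31^( -1 )* 9437^1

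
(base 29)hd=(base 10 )506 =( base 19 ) 17c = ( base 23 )M0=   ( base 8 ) 772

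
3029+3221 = 6250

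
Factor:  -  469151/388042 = - 2^( - 1) *17^( - 1)*61^1*101^( - 1)*113^(- 1)*7691^1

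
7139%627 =242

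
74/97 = 74/97 = 0.76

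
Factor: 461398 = 2^1*7^1*32957^1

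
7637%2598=2441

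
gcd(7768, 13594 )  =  1942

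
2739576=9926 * 276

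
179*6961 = 1246019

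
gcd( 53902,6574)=2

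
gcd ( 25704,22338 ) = 306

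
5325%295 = 15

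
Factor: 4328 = 2^3*541^1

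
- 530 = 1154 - 1684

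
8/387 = 8/387 = 0.02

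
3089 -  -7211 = 10300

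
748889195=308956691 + 439932504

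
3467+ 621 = 4088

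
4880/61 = 80=80.00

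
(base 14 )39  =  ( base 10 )51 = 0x33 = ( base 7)102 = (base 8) 63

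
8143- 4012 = 4131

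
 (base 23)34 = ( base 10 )73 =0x49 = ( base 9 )81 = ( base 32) 29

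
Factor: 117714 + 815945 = 933659 = 43^1* 21713^1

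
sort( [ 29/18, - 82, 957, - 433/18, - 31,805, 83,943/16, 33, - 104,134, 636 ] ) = [  -  104, - 82, - 31  ,-433/18, 29/18 , 33, 943/16,  83, 134, 636, 805,957]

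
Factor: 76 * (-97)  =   - 7372 = - 2^2*19^1*97^1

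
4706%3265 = 1441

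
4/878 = 2/439 = 0.00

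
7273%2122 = 907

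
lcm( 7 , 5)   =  35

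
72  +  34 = 106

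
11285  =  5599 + 5686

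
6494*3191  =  20722354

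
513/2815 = 513/2815=   0.18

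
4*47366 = 189464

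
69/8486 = 69/8486 = 0.01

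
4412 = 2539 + 1873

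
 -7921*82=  - 649522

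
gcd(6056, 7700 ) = 4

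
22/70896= 11/35448  =  0.00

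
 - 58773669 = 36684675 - 95458344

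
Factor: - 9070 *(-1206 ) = 10938420 = 2^2*3^2*5^1*67^1*907^1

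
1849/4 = 1849/4 =462.25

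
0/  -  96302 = 0/1 = - 0.00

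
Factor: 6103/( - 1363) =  - 17^1 * 29^( - 1 ) * 47^( - 1 )*359^1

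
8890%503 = 339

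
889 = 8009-7120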